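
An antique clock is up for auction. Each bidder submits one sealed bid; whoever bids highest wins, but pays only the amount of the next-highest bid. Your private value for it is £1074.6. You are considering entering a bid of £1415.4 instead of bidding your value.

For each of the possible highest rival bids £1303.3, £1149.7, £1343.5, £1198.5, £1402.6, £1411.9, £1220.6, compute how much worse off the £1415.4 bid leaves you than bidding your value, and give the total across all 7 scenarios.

£1507.9

The deviation costs you only when the competing bid falls strictly between £1074.6 and £1415.4; elsewhere both bids give the same outcome.
£1303.3: truthful payoff £0, deviation payoff −£228.7 → loss £228.7.
£1149.7: truthful payoff £0, deviation payoff −£75.1 → loss £75.1.
£1343.5: truthful payoff £0, deviation payoff −£268.9 → loss £268.9.
£1198.5: truthful payoff £0, deviation payoff −£123.9 → loss £123.9.
£1402.6: truthful payoff £0, deviation payoff −£328 → loss £328.
£1411.9: truthful payoff £0, deviation payoff −£337.3 → loss £337.3.
£1220.6: truthful payoff £0, deviation payoff −£146 → loss £146.
Total loss = £228.7 + £75.1 + £268.9 + £123.9 + £328 + £337.3 + £146 = £1507.9.
In a second-price auction your bid sets only whether you win, not what you pay, so bidding your true value is weakly dominant.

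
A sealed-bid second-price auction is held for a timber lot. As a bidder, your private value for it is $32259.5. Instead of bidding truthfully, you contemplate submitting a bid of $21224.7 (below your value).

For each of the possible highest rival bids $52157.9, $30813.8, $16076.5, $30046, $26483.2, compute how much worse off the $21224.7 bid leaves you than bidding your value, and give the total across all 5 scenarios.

$9435.5

The deviation costs you only when the competing bid falls strictly between $21224.7 and $32259.5; elsewhere both bids give the same outcome.
$52157.9: outcomes coincide → loss $0.
$30813.8: truthful payoff $1445.7, deviation payoff $0 → loss $1445.7.
$16076.5: outcomes coincide → loss $0.
$30046: truthful payoff $2213.5, deviation payoff $0 → loss $2213.5.
$26483.2: truthful payoff $5776.3, deviation payoff $0 → loss $5776.3.
Total loss = $1445.7 + $2213.5 + $5776.3 = $9435.5.
In a second-price auction your bid sets only whether you win, not what you pay, so bidding your true value is weakly dominant.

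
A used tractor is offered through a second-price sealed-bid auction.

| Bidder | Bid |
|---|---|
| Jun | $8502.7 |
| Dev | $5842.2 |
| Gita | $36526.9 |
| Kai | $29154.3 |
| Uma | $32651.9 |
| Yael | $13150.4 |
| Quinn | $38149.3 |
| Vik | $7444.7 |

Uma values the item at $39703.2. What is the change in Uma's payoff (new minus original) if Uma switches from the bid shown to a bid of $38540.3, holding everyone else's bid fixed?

The highest bid among the other bidders is $38149.3; Uma's bid doesn't change that.
Original bid $32651.9: Uma is not highest (top rival bid is $38149.3); payoff $0.
Alternative bid $38540.3: Uma is highest, pays the top rival bid $38149.3; payoff $39703.2 − $38149.3 = $1553.9.
Change in payoff = $1553.9 − ($0) = $1553.9.

$1553.9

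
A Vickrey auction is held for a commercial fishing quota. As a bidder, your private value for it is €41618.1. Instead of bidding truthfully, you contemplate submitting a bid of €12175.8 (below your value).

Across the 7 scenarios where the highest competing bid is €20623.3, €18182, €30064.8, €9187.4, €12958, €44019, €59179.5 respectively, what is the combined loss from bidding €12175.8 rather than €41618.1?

€84644.3

The deviation costs you only when the competing bid falls strictly between €12175.8 and €41618.1; elsewhere both bids give the same outcome.
€20623.3: truthful payoff €20994.8, deviation payoff €0 → loss €20994.8.
€18182: truthful payoff €23436.1, deviation payoff €0 → loss €23436.1.
€30064.8: truthful payoff €11553.3, deviation payoff €0 → loss €11553.3.
€9187.4: outcomes coincide → loss €0.
€12958: truthful payoff €28660.1, deviation payoff €0 → loss €28660.1.
€44019: outcomes coincide → loss €0.
€59179.5: outcomes coincide → loss €0.
Total loss = €20994.8 + €23436.1 + €11553.3 + €28660.1 = €84644.3.
In a second-price auction your bid sets only whether you win, not what you pay, so bidding your true value is weakly dominant.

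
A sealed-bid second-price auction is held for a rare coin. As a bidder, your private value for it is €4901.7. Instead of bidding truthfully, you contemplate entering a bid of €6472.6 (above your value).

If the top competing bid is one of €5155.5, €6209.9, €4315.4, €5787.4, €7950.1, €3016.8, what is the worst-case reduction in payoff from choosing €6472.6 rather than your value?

€5155.5: truthful gives €0, deviation gives −€253.8 → loss €253.8.
€6209.9: truthful gives €0, deviation gives −€1308.2 → loss €1308.2.
€4315.4: same outcome either way → loss €0.
€5787.4: truthful gives €0, deviation gives −€885.7 → loss €885.7.
€7950.1: same outcome either way → loss €0.
€3016.8: same outcome either way → loss €0.
Maximum loss: €1308.2.

€1308.2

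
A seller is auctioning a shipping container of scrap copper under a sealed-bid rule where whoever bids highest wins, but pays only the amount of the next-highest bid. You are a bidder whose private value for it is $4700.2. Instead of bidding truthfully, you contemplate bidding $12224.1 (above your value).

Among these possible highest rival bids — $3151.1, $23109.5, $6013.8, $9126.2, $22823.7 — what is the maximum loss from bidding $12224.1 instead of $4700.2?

$4426

$3151.1: same outcome either way → loss $0.
$23109.5: same outcome either way → loss $0.
$6013.8: truthful gives $0, deviation gives −$1313.6 → loss $1313.6.
$9126.2: truthful gives $0, deviation gives −$4426 → loss $4426.
$22823.7: same outcome either way → loss $0.
Maximum loss: $4426.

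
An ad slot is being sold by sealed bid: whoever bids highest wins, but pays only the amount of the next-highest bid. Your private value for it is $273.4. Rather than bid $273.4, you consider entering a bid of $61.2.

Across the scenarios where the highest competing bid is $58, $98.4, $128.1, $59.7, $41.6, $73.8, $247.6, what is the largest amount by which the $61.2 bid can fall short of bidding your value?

$58: same outcome either way → loss $0.
$98.4: truthful gives $175, deviation gives $0 → loss $175.
$128.1: truthful gives $145.3, deviation gives $0 → loss $145.3.
$59.7: same outcome either way → loss $0.
$41.6: same outcome either way → loss $0.
$73.8: truthful gives $199.6, deviation gives $0 → loss $199.6.
$247.6: truthful gives $25.8, deviation gives $0 → loss $25.8.
Maximum loss: $199.6.

$199.6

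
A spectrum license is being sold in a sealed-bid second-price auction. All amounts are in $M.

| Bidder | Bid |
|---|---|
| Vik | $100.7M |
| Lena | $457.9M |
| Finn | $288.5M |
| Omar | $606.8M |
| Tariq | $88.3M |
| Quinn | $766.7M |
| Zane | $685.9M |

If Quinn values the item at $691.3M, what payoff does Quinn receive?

$5.4M

Highest bid: Quinn at $766.7M, so Quinn wins.
Second-highest bid: Zane at $685.9M — that is the price the winner pays.
Quinn's payoff = value − price = $691.3M − $685.9M = $5.4M.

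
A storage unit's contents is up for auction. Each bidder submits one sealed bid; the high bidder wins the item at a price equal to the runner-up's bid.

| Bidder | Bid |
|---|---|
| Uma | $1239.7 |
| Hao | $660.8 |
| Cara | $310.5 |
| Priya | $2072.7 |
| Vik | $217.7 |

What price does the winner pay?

$1239.7

Highest bid: Priya at $2072.7, so Priya wins.
Second-highest bid: Uma at $1239.7 — that is the price the winner pays.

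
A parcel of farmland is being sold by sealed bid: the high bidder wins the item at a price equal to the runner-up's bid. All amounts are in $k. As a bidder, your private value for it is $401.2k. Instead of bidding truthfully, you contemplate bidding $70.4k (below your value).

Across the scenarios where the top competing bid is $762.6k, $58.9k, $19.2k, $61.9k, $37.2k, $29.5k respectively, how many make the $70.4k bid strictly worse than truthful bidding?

The deviation hurts exactly when the highest competing bid lies strictly between $70.4k and $401.2k — underbidding then forfeits a profitable win.
$762.6k: above both → same outcome either way.
$58.9k: below both → same outcome either way.
$19.2k: below both → same outcome either way.
$61.9k: below both → same outcome either way.
$37.2k: below both → same outcome either way.
$29.5k: below both → same outcome either way.
Count: 0.

0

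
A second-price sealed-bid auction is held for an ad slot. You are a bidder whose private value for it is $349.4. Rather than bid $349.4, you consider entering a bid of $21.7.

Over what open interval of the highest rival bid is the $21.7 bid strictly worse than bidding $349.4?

($21.7, $349.4)

If the competing bid is below $21.7, both bids win at the same price — no difference.
If it is above $349.4, both bids lose — no difference.
If it lies strictly between $21.7 and $349.4, bidding your value wins at a price below your value (positive payoff) while bidding $21.7 loses (payoff 0).
So the deviation strictly hurts on the open interval ($21.7, $349.4).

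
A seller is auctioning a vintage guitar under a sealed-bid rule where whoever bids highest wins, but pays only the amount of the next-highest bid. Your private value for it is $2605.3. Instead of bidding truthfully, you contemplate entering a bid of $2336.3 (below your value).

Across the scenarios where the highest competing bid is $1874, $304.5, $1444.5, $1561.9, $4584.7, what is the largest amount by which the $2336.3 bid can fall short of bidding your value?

$0

$1874: same outcome either way → loss $0.
$304.5: same outcome either way → loss $0.
$1444.5: same outcome either way → loss $0.
$1561.9: same outcome either way → loss $0.
$4584.7: same outcome either way → loss $0.
Maximum loss: $0.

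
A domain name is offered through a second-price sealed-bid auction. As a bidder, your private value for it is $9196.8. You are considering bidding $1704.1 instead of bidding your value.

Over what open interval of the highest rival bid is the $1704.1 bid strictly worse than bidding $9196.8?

($1704.1, $9196.8)

If the competing bid is below $1704.1, both bids win at the same price — no difference.
If it is above $9196.8, both bids lose — no difference.
If it lies strictly between $1704.1 and $9196.8, bidding your value wins at a price below your value (positive payoff) while bidding $1704.1 loses (payoff 0).
So the deviation strictly hurts on the open interval ($1704.1, $9196.8).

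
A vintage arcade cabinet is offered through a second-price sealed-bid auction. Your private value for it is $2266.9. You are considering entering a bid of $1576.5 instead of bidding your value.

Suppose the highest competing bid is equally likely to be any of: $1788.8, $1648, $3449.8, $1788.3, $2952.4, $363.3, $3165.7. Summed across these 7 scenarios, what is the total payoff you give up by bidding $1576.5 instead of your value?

The deviation costs you only when the competing bid falls strictly between $1576.5 and $2266.9; elsewhere both bids give the same outcome.
$1788.8: truthful payoff $478.1, deviation payoff $0 → loss $478.1.
$1648: truthful payoff $618.9, deviation payoff $0 → loss $618.9.
$3449.8: outcomes coincide → loss $0.
$1788.3: truthful payoff $478.6, deviation payoff $0 → loss $478.6.
$2952.4: outcomes coincide → loss $0.
$363.3: outcomes coincide → loss $0.
$3165.7: outcomes coincide → loss $0.
Total loss = $478.1 + $618.9 + $478.6 = $1575.6.
In a second-price auction your bid sets only whether you win, not what you pay, so bidding your true value is weakly dominant.

$1575.6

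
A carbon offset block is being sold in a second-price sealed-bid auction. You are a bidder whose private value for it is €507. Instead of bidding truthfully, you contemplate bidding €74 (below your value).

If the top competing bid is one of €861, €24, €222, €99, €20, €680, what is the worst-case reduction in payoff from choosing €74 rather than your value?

€408

€861: same outcome either way → loss €0.
€24: same outcome either way → loss €0.
€222: truthful gives €285, deviation gives €0 → loss €285.
€99: truthful gives €408, deviation gives €0 → loss €408.
€20: same outcome either way → loss €0.
€680: same outcome either way → loss €0.
Maximum loss: €408.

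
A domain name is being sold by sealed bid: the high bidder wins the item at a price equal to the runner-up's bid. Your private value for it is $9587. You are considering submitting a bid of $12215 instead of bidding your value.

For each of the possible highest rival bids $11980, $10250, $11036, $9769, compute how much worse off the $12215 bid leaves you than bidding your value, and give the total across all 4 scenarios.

The deviation costs you only when the competing bid falls strictly between $9587 and $12215; elsewhere both bids give the same outcome.
$11980: truthful payoff $0, deviation payoff −$2393 → loss $2393.
$10250: truthful payoff $0, deviation payoff −$663 → loss $663.
$11036: truthful payoff $0, deviation payoff −$1449 → loss $1449.
$9769: truthful payoff $0, deviation payoff −$182 → loss $182.
Total loss = $2393 + $663 + $1449 + $182 = $4687.

$4687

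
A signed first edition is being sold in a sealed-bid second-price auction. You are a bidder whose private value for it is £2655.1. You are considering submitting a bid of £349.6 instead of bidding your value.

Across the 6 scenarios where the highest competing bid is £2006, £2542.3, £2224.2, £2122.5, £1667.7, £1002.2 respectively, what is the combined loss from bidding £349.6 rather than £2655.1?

The deviation costs you only when the competing bid falls strictly between £349.6 and £2655.1; elsewhere both bids give the same outcome.
£2006: truthful payoff £649.1, deviation payoff £0 → loss £649.1.
£2542.3: truthful payoff £112.8, deviation payoff £0 → loss £112.8.
£2224.2: truthful payoff £430.9, deviation payoff £0 → loss £430.9.
£2122.5: truthful payoff £532.6, deviation payoff £0 → loss £532.6.
£1667.7: truthful payoff £987.4, deviation payoff £0 → loss £987.4.
£1002.2: truthful payoff £1652.9, deviation payoff £0 → loss £1652.9.
Total loss = £649.1 + £112.8 + £430.9 + £532.6 + £987.4 + £1652.9 = £4365.7.
In a second-price auction your bid sets only whether you win, not what you pay, so bidding your true value is weakly dominant.

£4365.7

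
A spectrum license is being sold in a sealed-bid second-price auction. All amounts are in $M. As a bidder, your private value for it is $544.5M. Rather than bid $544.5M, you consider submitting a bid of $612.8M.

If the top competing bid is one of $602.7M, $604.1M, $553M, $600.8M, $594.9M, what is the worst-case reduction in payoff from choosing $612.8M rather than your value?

$602.7M: truthful gives $0M, deviation gives −$58.2M → loss $58.2M.
$604.1M: truthful gives $0M, deviation gives −$59.6M → loss $59.6M.
$553M: truthful gives $0M, deviation gives −$8.5M → loss $8.5M.
$600.8M: truthful gives $0M, deviation gives −$56.3M → loss $56.3M.
$594.9M: truthful gives $0M, deviation gives −$50.4M → loss $50.4M.
Maximum loss: $59.6M.

$59.6M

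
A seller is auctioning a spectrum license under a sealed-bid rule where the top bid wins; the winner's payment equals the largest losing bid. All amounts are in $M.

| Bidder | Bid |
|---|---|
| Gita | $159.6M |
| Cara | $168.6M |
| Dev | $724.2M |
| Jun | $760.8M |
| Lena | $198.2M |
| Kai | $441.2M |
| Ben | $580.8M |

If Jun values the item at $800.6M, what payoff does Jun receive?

Highest bid: Jun at $760.8M, so Jun wins.
Second-highest bid: Dev at $724.2M — that is the price the winner pays.
Jun's payoff = value − price = $800.6M − $724.2M = $76.4M.

$76.4M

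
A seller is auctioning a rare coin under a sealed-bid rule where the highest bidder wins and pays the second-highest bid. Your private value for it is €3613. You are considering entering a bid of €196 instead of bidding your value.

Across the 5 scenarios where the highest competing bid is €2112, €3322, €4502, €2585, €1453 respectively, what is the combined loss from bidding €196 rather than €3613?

The deviation costs you only when the competing bid falls strictly between €196 and €3613; elsewhere both bids give the same outcome.
€2112: truthful payoff €1501, deviation payoff €0 → loss €1501.
€3322: truthful payoff €291, deviation payoff €0 → loss €291.
€4502: outcomes coincide → loss €0.
€2585: truthful payoff €1028, deviation payoff €0 → loss €1028.
€1453: truthful payoff €2160, deviation payoff €0 → loss €2160.
Total loss = €1501 + €291 + €1028 + €2160 = €4980.

€4980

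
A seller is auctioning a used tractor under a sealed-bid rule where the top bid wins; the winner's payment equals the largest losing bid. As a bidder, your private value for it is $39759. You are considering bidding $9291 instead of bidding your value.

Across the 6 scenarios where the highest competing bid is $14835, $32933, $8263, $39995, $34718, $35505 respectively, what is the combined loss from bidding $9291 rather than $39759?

The deviation costs you only when the competing bid falls strictly between $9291 and $39759; elsewhere both bids give the same outcome.
$14835: truthful payoff $24924, deviation payoff $0 → loss $24924.
$32933: truthful payoff $6826, deviation payoff $0 → loss $6826.
$8263: outcomes coincide → loss $0.
$39995: outcomes coincide → loss $0.
$34718: truthful payoff $5041, deviation payoff $0 → loss $5041.
$35505: truthful payoff $4254, deviation payoff $0 → loss $4254.
Total loss = $24924 + $6826 + $5041 + $4254 = $41045.
In a second-price auction your bid sets only whether you win, not what you pay, so bidding your true value is weakly dominant.

$41045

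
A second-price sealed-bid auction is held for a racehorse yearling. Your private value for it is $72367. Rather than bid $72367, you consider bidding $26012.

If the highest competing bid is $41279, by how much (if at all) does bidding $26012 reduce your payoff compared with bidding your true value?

Bidding your value $72367: you win (since $72367 > $41279) and pay $41279. Payoff $31088.
Bidding $26012: you lose. Payoff $0.
The competing bid $41279 lies between your shaded bid and your value, so underbidding forfeits an item you could have won at a profitable price.
Loss from deviating = $31088 − ($0) = $31088.
Truthful bidding weakly dominates here: raising your bid can only win items priced above your value, and lowering it can only forfeit items priced below.

$31088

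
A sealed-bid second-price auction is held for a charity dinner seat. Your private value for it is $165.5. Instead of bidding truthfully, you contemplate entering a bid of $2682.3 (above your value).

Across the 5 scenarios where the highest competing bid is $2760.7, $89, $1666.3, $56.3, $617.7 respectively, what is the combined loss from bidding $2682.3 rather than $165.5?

$1953

The deviation costs you only when the competing bid falls strictly between $165.5 and $2682.3; elsewhere both bids give the same outcome.
$2760.7: outcomes coincide → loss $0.
$89: outcomes coincide → loss $0.
$1666.3: truthful payoff $0, deviation payoff −$1500.8 → loss $1500.8.
$56.3: outcomes coincide → loss $0.
$617.7: truthful payoff $0, deviation payoff −$452.2 → loss $452.2.
Total loss = $1500.8 + $452.2 = $1953.
Truthful bidding weakly dominates here: raising your bid can only win items priced above your value, and lowering it can only forfeit items priced below.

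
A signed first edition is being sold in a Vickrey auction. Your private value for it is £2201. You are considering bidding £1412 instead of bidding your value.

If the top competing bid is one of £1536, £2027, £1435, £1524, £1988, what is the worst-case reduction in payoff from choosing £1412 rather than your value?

£1536: truthful gives £665, deviation gives £0 → loss £665.
£2027: truthful gives £174, deviation gives £0 → loss £174.
£1435: truthful gives £766, deviation gives £0 → loss £766.
£1524: truthful gives £677, deviation gives £0 → loss £677.
£1988: truthful gives £213, deviation gives £0 → loss £213.
Maximum loss: £766.

£766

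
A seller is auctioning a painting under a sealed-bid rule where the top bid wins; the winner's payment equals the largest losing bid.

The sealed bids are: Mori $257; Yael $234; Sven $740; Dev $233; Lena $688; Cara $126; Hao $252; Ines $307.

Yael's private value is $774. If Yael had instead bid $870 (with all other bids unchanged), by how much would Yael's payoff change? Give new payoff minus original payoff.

$34

The highest bid among the other bidders is $740; Yael's bid doesn't change that.
Original bid $234: Yael is not highest (top rival bid is $740); payoff $0.
Alternative bid $870: Yael is highest, pays the top rival bid $740; payoff $774 − $740 = $34.
Change in payoff = $34 − ($0) = $34.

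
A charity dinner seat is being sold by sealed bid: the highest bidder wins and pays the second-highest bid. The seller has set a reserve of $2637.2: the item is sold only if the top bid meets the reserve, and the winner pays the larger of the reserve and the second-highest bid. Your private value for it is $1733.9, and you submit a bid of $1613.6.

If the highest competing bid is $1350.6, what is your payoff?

Your bid $1613.6 is the highest bid but falls below the reserve $2637.2, so the item goes unsold. Payoff $0.

$0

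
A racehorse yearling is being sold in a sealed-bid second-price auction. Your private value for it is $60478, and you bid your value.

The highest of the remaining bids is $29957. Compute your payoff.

Your bid $60478 exceeds the highest competing bid $29957, so you win.
In a second-price auction the winner pays the second-highest bid, $29957.
Payoff = value − price = $60478 − $29957 = $30521.

$30521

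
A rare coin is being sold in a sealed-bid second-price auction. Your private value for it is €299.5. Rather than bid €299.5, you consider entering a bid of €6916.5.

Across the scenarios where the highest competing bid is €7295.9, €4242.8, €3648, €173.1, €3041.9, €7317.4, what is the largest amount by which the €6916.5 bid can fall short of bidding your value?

€7295.9: same outcome either way → loss €0.
€4242.8: truthful gives €0, deviation gives −€3943.3 → loss €3943.3.
€3648: truthful gives €0, deviation gives −€3348.5 → loss €3348.5.
€173.1: same outcome either way → loss €0.
€3041.9: truthful gives €0, deviation gives −€2742.4 → loss €2742.4.
€7317.4: same outcome either way → loss €0.
Maximum loss: €3943.3.

€3943.3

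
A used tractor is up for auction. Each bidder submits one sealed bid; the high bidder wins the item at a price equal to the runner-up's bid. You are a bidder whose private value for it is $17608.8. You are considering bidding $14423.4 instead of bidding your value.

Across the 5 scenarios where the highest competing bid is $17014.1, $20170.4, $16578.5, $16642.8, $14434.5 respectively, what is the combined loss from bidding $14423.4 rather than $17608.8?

The deviation costs you only when the competing bid falls strictly between $14423.4 and $17608.8; elsewhere both bids give the same outcome.
$17014.1: truthful payoff $594.7, deviation payoff $0 → loss $594.7.
$20170.4: outcomes coincide → loss $0.
$16578.5: truthful payoff $1030.3, deviation payoff $0 → loss $1030.3.
$16642.8: truthful payoff $966, deviation payoff $0 → loss $966.
$14434.5: truthful payoff $3174.3, deviation payoff $0 → loss $3174.3.
Total loss = $594.7 + $1030.3 + $966 + $3174.3 = $5765.3.

$5765.3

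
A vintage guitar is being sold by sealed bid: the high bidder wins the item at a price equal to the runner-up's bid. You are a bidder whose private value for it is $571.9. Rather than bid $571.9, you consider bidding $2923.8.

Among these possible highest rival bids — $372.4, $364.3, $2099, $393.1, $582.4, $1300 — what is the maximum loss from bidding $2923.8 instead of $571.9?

$372.4: same outcome either way → loss $0.
$364.3: same outcome either way → loss $0.
$2099: truthful gives $0, deviation gives −$1527.1 → loss $1527.1.
$393.1: same outcome either way → loss $0.
$582.4: truthful gives $0, deviation gives −$10.5 → loss $10.5.
$1300: truthful gives $0, deviation gives −$728.1 → loss $728.1.
Maximum loss: $1527.1.

$1527.1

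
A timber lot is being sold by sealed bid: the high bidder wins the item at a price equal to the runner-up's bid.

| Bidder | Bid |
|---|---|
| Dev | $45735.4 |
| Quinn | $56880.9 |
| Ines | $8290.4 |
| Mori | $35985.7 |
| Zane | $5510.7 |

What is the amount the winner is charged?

$45735.4

Highest bid: Quinn at $56880.9, so Quinn wins.
Second-highest bid: Dev at $45735.4 — that is the price the winner pays.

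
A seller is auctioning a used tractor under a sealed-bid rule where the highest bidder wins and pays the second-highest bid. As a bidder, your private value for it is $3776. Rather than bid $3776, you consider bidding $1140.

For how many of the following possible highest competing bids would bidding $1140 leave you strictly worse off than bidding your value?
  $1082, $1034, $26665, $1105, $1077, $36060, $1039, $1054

0

The deviation hurts exactly when the highest competing bid lies strictly between $1140 and $3776 — underbidding then forfeits a profitable win.
$1082: below both → same outcome either way.
$1034: below both → same outcome either way.
$26665: above both → same outcome either way.
$1105: below both → same outcome either way.
$1077: below both → same outcome either way.
$36060: above both → same outcome either way.
$1039: below both → same outcome either way.
$1054: below both → same outcome either way.
Count: 0.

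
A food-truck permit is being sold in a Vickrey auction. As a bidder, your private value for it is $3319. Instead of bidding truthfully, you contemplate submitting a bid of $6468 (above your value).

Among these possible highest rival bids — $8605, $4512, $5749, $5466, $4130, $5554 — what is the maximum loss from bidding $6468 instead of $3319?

$8605: same outcome either way → loss $0.
$4512: truthful gives $0, deviation gives −$1193 → loss $1193.
$5749: truthful gives $0, deviation gives −$2430 → loss $2430.
$5466: truthful gives $0, deviation gives −$2147 → loss $2147.
$4130: truthful gives $0, deviation gives −$811 → loss $811.
$5554: truthful gives $0, deviation gives −$2235 → loss $2235.
Maximum loss: $2430.

$2430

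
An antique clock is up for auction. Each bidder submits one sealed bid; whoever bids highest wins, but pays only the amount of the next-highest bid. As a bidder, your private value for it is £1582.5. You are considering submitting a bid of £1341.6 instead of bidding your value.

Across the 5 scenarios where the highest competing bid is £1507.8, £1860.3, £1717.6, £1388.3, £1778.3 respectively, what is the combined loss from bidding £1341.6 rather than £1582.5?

The deviation costs you only when the competing bid falls strictly between £1341.6 and £1582.5; elsewhere both bids give the same outcome.
£1507.8: truthful payoff £74.7, deviation payoff £0 → loss £74.7.
£1860.3: outcomes coincide → loss £0.
£1717.6: outcomes coincide → loss £0.
£1388.3: truthful payoff £194.2, deviation payoff £0 → loss £194.2.
£1778.3: outcomes coincide → loss £0.
Total loss = £74.7 + £194.2 = £268.9.

£268.9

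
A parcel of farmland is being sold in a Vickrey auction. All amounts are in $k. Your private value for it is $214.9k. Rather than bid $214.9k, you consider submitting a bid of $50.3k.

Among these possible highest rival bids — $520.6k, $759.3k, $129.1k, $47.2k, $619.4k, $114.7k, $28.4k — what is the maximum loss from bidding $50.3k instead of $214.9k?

$100.2k

$520.6k: same outcome either way → loss $0k.
$759.3k: same outcome either way → loss $0k.
$129.1k: truthful gives $85.8k, deviation gives $0k → loss $85.8k.
$47.2k: same outcome either way → loss $0k.
$619.4k: same outcome either way → loss $0k.
$114.7k: truthful gives $100.2k, deviation gives $0k → loss $100.2k.
$28.4k: same outcome either way → loss $0k.
Maximum loss: $100.2k.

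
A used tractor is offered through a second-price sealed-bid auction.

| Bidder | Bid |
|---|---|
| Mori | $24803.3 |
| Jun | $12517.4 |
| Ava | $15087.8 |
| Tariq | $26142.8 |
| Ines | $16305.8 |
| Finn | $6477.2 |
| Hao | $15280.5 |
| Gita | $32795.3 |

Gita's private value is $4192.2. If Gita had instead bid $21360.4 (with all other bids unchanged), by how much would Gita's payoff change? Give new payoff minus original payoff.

The highest bid among the other bidders is $26142.8; Gita's bid doesn't change that.
Original bid $32795.3: Gita is highest, pays the top rival bid $26142.8; payoff $4192.2 − $26142.8 = −$21950.6.
Alternative bid $21360.4: Gita is not highest (top rival bid is $26142.8); payoff $0.
Change in payoff = $0 − (−$21950.6) = $21950.6.

$21950.6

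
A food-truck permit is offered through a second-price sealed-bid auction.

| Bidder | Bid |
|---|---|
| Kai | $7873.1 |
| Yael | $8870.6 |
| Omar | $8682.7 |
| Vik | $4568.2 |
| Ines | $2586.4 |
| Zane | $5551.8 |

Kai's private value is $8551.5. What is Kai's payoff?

Highest bid: Yael at $8870.6, so Yael wins.
Second-highest bid: Omar at $8682.7 — that is the price the winner pays.
Kai did not win, so Kai pays nothing and receives nothing: payoff $0.

$0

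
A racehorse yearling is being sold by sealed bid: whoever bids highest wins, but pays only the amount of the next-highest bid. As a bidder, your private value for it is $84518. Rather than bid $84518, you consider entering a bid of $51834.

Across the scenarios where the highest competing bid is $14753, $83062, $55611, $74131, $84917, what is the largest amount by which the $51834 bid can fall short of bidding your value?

$28907

$14753: same outcome either way → loss $0.
$83062: truthful gives $1456, deviation gives $0 → loss $1456.
$55611: truthful gives $28907, deviation gives $0 → loss $28907.
$74131: truthful gives $10387, deviation gives $0 → loss $10387.
$84917: same outcome either way → loss $0.
Maximum loss: $28907.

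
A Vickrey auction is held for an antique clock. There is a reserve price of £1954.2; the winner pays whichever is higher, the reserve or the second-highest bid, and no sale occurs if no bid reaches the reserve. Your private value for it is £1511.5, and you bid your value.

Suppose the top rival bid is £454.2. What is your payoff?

£0

Your bid £1511.5 is the highest bid but falls below the reserve £1954.2, so the item goes unsold. Payoff £0.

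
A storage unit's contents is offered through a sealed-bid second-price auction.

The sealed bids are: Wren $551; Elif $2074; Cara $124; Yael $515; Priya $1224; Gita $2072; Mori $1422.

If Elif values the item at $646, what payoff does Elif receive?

Highest bid: Elif at $2074, so Elif wins.
Second-highest bid: Gita at $2072 — that is the price the winner pays.
Elif's payoff = value − price = $646 − $2072 = −$1426.

−$1426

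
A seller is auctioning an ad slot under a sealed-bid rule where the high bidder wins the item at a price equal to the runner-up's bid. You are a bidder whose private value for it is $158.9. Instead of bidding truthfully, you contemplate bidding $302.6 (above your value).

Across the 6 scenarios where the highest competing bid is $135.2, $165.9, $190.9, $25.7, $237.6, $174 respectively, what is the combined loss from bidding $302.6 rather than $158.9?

$132.8

The deviation costs you only when the competing bid falls strictly between $158.9 and $302.6; elsewhere both bids give the same outcome.
$135.2: outcomes coincide → loss $0.
$165.9: truthful payoff $0, deviation payoff −$7 → loss $7.
$190.9: truthful payoff $0, deviation payoff −$32 → loss $32.
$25.7: outcomes coincide → loss $0.
$237.6: truthful payoff $0, deviation payoff −$78.7 → loss $78.7.
$174: truthful payoff $0, deviation payoff −$15.1 → loss $15.1.
Total loss = $7 + $32 + $78.7 + $15.1 = $132.8.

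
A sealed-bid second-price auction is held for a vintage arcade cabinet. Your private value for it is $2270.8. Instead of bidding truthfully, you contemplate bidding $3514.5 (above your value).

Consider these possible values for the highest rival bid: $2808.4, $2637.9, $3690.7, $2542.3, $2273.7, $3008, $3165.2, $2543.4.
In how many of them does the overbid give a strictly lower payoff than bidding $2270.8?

The deviation hurts exactly when the highest competing bid lies strictly between $2270.8 and $3514.5 — overbidding then wins at a price above your value.
$2808.4: inside the interval → strictly worse (loss $537.6).
$2637.9: inside the interval → strictly worse (loss $367.1).
$3690.7: above both → same outcome either way.
$2542.3: inside the interval → strictly worse (loss $271.5).
$2273.7: inside the interval → strictly worse (loss $2.9).
$3008: inside the interval → strictly worse (loss $737.2).
$3165.2: inside the interval → strictly worse (loss $894.4).
$2543.4: inside the interval → strictly worse (loss $272.6).
Count: 7.

7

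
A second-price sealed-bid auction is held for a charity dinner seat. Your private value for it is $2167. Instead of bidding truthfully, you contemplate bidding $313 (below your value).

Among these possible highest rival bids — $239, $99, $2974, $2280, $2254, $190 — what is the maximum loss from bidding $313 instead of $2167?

$0

$239: same outcome either way → loss $0.
$99: same outcome either way → loss $0.
$2974: same outcome either way → loss $0.
$2280: same outcome either way → loss $0.
$2254: same outcome either way → loss $0.
$190: same outcome either way → loss $0.
Maximum loss: $0.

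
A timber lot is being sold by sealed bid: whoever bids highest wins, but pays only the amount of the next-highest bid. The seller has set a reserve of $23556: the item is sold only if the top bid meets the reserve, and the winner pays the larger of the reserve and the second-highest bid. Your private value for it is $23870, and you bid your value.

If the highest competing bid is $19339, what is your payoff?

Your bid $23870 is the highest and exceeds the reserve.
Price = max(second-highest bid, reserve) = max($19339, $23556) = $23556.
Payoff = $23870 − $23556 = $314.

$314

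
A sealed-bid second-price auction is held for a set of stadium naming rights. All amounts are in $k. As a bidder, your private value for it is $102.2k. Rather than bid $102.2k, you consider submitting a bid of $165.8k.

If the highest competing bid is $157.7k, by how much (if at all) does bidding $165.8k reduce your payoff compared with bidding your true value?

Bidding your value $102.2k: you lose (since $102.2k < $157.7k). Payoff $0k.
Bidding $165.8k: you win and pay $157.7k. Payoff $102.2k − $157.7k = −$55.5k.
The competing bid $157.7k lies between your value and your inflated bid, so overbidding wins an item priced above your value.
Loss from deviating = $0k − (−$55.5k) = $55.5k.

$55.5k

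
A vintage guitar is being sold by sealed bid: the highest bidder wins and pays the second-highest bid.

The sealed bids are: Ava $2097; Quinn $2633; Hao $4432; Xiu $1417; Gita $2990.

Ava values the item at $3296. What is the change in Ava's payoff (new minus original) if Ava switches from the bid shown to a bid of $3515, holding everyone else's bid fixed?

$0

The highest bid among the other bidders is $4432; Ava's bid doesn't change that.
Original bid $2097: Ava is not highest (top rival bid is $4432); payoff $0.
Alternative bid $3515: Ava is not highest (top rival bid is $4432); payoff $0.
Change in payoff = $0 − ($0) = $0.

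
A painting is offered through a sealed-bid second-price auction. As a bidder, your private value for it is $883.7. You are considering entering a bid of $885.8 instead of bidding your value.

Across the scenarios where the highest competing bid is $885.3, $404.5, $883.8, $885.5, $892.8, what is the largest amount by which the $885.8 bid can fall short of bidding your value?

$885.3: truthful gives $0, deviation gives −$1.6 → loss $1.6.
$404.5: same outcome either way → loss $0.
$883.8: truthful gives $0, deviation gives −$0.1 → loss $0.1.
$885.5: truthful gives $0, deviation gives −$1.8 → loss $1.8.
$892.8: same outcome either way → loss $0.
Maximum loss: $1.8.

$1.8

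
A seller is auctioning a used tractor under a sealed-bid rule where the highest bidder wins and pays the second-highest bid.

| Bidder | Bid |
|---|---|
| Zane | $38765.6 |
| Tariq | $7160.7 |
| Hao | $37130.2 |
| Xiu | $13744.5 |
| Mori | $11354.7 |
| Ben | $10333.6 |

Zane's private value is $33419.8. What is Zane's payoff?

Highest bid: Zane at $38765.6, so Zane wins.
Second-highest bid: Hao at $37130.2 — that is the price the winner pays.
Zane's payoff = value − price = $33419.8 − $37130.2 = −$3710.4.

−$3710.4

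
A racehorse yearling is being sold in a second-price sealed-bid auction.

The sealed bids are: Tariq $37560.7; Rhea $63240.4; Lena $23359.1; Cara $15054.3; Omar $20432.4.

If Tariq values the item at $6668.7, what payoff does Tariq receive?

Highest bid: Rhea at $63240.4, so Rhea wins.
Second-highest bid: Tariq at $37560.7 — that is the price the winner pays.
Tariq did not win, so Tariq pays nothing and receives nothing: payoff $0.

$0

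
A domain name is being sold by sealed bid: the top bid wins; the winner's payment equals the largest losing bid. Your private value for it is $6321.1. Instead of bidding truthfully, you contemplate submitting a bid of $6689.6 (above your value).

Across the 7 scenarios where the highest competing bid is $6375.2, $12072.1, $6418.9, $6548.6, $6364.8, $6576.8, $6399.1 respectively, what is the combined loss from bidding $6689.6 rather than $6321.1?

The deviation costs you only when the competing bid falls strictly between $6321.1 and $6689.6; elsewhere both bids give the same outcome.
$6375.2: truthful payoff $0, deviation payoff −$54.1 → loss $54.1.
$12072.1: outcomes coincide → loss $0.
$6418.9: truthful payoff $0, deviation payoff −$97.8 → loss $97.8.
$6548.6: truthful payoff $0, deviation payoff −$227.5 → loss $227.5.
$6364.8: truthful payoff $0, deviation payoff −$43.7 → loss $43.7.
$6576.8: truthful payoff $0, deviation payoff −$255.7 → loss $255.7.
$6399.1: truthful payoff $0, deviation payoff −$78 → loss $78.
Total loss = $54.1 + $97.8 + $227.5 + $43.7 + $255.7 + $78 = $756.8.

$756.8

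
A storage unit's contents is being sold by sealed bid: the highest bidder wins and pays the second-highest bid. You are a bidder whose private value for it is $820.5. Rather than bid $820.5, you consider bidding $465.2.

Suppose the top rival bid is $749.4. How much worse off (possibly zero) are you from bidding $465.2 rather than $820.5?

Bidding your value $820.5: you win (since $820.5 > $749.4) and pay $749.4. Payoff $71.1.
Bidding $465.2: you lose. Payoff $0.
The competing bid $749.4 lies between your shaded bid and your value, so underbidding forfeits an item you could have won at a profitable price.
Loss from deviating = $71.1 − ($0) = $71.1.

$71.1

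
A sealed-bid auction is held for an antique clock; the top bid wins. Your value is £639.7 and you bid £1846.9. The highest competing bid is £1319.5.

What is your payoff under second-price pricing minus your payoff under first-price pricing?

£527.4

You have the highest bid, so you win under either rule.
Second-price: pay £1319.5 → payoff −£679.8.
First-price: pay your own bid £1846.9 → payoff −£1207.2.
Difference = −£679.8 − (−£1207.2) = £527.4.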